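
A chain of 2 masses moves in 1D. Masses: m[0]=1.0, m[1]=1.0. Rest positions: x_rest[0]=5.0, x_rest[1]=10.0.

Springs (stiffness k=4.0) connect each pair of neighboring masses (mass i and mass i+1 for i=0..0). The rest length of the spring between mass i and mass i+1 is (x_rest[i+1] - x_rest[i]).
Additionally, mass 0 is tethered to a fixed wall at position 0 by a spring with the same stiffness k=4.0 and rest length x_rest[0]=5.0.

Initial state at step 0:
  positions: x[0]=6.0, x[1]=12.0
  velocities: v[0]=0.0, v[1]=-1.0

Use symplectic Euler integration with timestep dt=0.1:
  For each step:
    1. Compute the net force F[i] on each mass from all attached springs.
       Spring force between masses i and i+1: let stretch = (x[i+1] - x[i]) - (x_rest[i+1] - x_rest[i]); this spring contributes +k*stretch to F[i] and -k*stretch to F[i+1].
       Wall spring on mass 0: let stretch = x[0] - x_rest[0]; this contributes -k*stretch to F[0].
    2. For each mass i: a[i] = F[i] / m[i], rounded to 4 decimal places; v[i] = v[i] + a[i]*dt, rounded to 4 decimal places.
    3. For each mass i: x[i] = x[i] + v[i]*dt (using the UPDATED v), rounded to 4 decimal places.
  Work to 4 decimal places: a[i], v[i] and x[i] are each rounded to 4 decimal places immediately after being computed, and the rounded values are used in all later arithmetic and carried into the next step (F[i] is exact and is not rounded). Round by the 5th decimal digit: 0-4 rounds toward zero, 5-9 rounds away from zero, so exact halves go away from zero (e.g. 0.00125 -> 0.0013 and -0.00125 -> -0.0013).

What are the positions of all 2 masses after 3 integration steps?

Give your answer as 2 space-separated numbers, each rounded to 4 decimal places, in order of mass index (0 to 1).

Answer: 5.9767 11.4836

Derivation:
Step 0: x=[6.0000 12.0000] v=[0.0000 -1.0000]
Step 1: x=[6.0000 11.8600] v=[0.0000 -1.4000]
Step 2: x=[5.9944 11.6856] v=[-0.0560 -1.7440]
Step 3: x=[5.9767 11.4836] v=[-0.1773 -2.0205]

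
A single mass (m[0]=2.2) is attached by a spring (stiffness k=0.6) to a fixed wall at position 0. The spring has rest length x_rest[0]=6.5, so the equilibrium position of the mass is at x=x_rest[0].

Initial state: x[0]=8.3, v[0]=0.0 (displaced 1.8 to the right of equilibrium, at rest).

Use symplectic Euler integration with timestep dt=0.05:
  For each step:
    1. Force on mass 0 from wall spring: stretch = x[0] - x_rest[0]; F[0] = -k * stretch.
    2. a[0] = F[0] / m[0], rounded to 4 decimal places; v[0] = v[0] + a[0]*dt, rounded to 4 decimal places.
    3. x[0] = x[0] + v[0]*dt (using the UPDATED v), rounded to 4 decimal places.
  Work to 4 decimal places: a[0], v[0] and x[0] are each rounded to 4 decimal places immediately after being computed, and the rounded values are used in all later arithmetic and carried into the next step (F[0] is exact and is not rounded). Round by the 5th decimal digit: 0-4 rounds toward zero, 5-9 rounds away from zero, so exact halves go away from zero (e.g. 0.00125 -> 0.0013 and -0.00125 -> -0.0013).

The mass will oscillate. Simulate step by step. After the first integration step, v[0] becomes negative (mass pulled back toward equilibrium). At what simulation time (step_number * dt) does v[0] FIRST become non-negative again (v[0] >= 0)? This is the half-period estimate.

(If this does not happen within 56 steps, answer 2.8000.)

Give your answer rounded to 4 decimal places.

Step 0: x=[8.3000] v=[0.0000]
Step 1: x=[8.2988] v=[-0.0245]
Step 2: x=[8.2964] v=[-0.0490]
Step 3: x=[8.2927] v=[-0.0735]
Step 4: x=[8.2878] v=[-0.0979]
Step 5: x=[8.2817] v=[-0.1223]
Step 6: x=[8.2744] v=[-0.1466]
Step 7: x=[8.2659] v=[-0.1708]
Step 8: x=[8.2562] v=[-0.1949]
Step 9: x=[8.2453] v=[-0.2189]
Step 10: x=[8.2332] v=[-0.2427]
Step 11: x=[8.2199] v=[-0.2663]
Step 12: x=[8.2054] v=[-0.2898]
Step 13: x=[8.1897] v=[-0.3131]
Step 14: x=[8.1729] v=[-0.3361]
Step 15: x=[8.1550] v=[-0.3589]
Step 16: x=[8.1359] v=[-0.3815]
Step 17: x=[8.1157] v=[-0.4038]
Step 18: x=[8.0944] v=[-0.4258]
Step 19: x=[8.0720] v=[-0.4475]
Step 20: x=[8.0486] v=[-0.4689]
Step 21: x=[8.0241] v=[-0.4900]
Step 22: x=[7.9986] v=[-0.5108]
Step 23: x=[7.9720] v=[-0.5312]
Step 24: x=[7.9444] v=[-0.5513]
Step 25: x=[7.9159] v=[-0.5710]
Step 26: x=[7.8864] v=[-0.5903]
Step 27: x=[7.8559] v=[-0.6092]
Step 28: x=[7.8245] v=[-0.6277]
Step 29: x=[7.7922] v=[-0.6458]
Step 30: x=[7.7590] v=[-0.6634]
Step 31: x=[7.7250] v=[-0.6806]
Step 32: x=[7.6901] v=[-0.6973]
Step 33: x=[7.6544] v=[-0.7135]
Step 34: x=[7.6179] v=[-0.7292]
Step 35: x=[7.5807] v=[-0.7444]
Step 36: x=[7.5427] v=[-0.7591]
Step 37: x=[7.5040] v=[-0.7733]
Step 38: x=[7.4647] v=[-0.7870]
Step 39: x=[7.4247] v=[-0.8002]
Step 40: x=[7.3841] v=[-0.8128]
Step 41: x=[7.3429] v=[-0.8249]
Step 42: x=[7.3011] v=[-0.8364]
Step 43: x=[7.2587] v=[-0.8473]
Step 44: x=[7.2158] v=[-0.8576]
Step 45: x=[7.1724] v=[-0.8674]
Step 46: x=[7.1286] v=[-0.8766]
Step 47: x=[7.0843] v=[-0.8852]
Step 48: x=[7.0396] v=[-0.8932]
Step 49: x=[6.9946] v=[-0.9006]
Step 50: x=[6.9492] v=[-0.9073]
Step 51: x=[6.9035] v=[-0.9134]
Step 52: x=[6.8576] v=[-0.9189]
Step 53: x=[6.8114] v=[-0.9238]
Step 54: x=[6.7650] v=[-0.9280]
Step 55: x=[6.7184] v=[-0.9316]
Step 56: x=[6.6717] v=[-0.9346]
v[0] did not become non-negative within 56 steps; using fallback time=2.8000

Answer: 2.8000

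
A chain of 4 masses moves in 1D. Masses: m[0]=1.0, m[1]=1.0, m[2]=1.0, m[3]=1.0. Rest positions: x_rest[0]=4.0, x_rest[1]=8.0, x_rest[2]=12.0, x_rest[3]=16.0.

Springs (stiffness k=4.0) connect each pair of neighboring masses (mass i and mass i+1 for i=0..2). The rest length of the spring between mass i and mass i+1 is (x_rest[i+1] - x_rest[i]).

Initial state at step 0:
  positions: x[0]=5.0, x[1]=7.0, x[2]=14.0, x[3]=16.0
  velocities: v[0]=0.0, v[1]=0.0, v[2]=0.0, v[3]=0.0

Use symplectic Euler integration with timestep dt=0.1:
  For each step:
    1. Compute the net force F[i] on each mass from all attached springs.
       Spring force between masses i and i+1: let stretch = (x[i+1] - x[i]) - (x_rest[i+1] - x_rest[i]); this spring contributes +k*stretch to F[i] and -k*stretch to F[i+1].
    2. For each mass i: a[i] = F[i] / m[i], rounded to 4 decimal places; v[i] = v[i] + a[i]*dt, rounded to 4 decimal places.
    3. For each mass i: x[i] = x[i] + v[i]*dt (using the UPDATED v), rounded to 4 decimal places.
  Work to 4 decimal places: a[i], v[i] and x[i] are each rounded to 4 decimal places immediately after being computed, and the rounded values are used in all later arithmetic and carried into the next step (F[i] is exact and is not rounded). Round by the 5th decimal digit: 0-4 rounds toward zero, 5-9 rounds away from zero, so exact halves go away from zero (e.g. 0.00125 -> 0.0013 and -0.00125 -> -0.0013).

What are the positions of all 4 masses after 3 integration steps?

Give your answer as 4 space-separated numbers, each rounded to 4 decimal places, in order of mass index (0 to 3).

Step 0: x=[5.0000 7.0000 14.0000 16.0000] v=[0.0000 0.0000 0.0000 0.0000]
Step 1: x=[4.9200 7.2000 13.8000 16.0800] v=[-0.8000 2.0000 -2.0000 0.8000]
Step 2: x=[4.7712 7.5728 13.4272 16.2288] v=[-1.4880 3.7280 -3.7280 1.4880]
Step 3: x=[4.5745 8.0677 12.9323 16.4255] v=[-1.9674 4.9491 -4.9491 1.9674]

Answer: 4.5745 8.0677 12.9323 16.4255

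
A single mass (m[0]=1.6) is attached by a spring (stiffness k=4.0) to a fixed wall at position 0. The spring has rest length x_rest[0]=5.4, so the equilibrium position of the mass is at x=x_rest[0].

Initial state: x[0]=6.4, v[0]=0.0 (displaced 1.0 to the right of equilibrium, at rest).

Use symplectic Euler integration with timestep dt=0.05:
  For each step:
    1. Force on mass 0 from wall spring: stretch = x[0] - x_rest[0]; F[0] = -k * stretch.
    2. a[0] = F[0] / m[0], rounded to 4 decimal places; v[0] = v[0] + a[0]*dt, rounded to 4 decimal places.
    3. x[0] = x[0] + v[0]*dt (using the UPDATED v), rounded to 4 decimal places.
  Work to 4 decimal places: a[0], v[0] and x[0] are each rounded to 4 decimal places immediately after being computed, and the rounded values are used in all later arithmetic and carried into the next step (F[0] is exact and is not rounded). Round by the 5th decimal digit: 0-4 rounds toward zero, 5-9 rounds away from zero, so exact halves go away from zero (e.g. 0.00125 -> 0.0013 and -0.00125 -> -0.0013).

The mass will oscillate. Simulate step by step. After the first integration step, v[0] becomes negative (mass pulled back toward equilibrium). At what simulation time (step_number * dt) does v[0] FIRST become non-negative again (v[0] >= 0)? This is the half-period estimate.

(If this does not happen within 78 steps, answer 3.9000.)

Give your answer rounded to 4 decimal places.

Step 0: x=[6.4000] v=[0.0000]
Step 1: x=[6.3938] v=[-0.1250]
Step 2: x=[6.3813] v=[-0.2492]
Step 3: x=[6.3627] v=[-0.3719]
Step 4: x=[6.3381] v=[-0.4922]
Step 5: x=[6.3076] v=[-0.6095]
Step 6: x=[6.2715] v=[-0.7230]
Step 7: x=[6.2299] v=[-0.8319]
Step 8: x=[6.1831] v=[-0.9356]
Step 9: x=[6.1314] v=[-1.0335]
Step 10: x=[6.0752] v=[-1.1249]
Step 11: x=[6.0147] v=[-1.2093]
Step 12: x=[5.9504] v=[-1.2861]
Step 13: x=[5.8827] v=[-1.3549]
Step 14: x=[5.8119] v=[-1.4152]
Step 15: x=[5.7386] v=[-1.4667]
Step 16: x=[5.6632] v=[-1.5090]
Step 17: x=[5.5861] v=[-1.5419]
Step 18: x=[5.5078] v=[-1.5652]
Step 19: x=[5.4289] v=[-1.5787]
Step 20: x=[5.3498] v=[-1.5823]
Step 21: x=[5.2710] v=[-1.5760]
Step 22: x=[5.1930] v=[-1.5599]
Step 23: x=[5.1163] v=[-1.5340]
Step 24: x=[5.0414] v=[-1.4985]
Step 25: x=[4.9687] v=[-1.4537]
Step 26: x=[4.8987] v=[-1.3998]
Step 27: x=[4.8318] v=[-1.3371]
Step 28: x=[4.7685] v=[-1.2661]
Step 29: x=[4.7091] v=[-1.1872]
Step 30: x=[4.6541] v=[-1.1008]
Step 31: x=[4.6037] v=[-1.0076]
Step 32: x=[4.5583] v=[-0.9081]
Step 33: x=[4.5182] v=[-0.8029]
Step 34: x=[4.4836] v=[-0.6927]
Step 35: x=[4.4547] v=[-0.5782]
Step 36: x=[4.4317] v=[-0.4600]
Step 37: x=[4.4148] v=[-0.3390]
Step 38: x=[4.4040] v=[-0.2159]
Step 39: x=[4.3994] v=[-0.0914]
Step 40: x=[4.4011] v=[0.0337]
First v>=0 after going negative at step 40, time=2.0000

Answer: 2.0000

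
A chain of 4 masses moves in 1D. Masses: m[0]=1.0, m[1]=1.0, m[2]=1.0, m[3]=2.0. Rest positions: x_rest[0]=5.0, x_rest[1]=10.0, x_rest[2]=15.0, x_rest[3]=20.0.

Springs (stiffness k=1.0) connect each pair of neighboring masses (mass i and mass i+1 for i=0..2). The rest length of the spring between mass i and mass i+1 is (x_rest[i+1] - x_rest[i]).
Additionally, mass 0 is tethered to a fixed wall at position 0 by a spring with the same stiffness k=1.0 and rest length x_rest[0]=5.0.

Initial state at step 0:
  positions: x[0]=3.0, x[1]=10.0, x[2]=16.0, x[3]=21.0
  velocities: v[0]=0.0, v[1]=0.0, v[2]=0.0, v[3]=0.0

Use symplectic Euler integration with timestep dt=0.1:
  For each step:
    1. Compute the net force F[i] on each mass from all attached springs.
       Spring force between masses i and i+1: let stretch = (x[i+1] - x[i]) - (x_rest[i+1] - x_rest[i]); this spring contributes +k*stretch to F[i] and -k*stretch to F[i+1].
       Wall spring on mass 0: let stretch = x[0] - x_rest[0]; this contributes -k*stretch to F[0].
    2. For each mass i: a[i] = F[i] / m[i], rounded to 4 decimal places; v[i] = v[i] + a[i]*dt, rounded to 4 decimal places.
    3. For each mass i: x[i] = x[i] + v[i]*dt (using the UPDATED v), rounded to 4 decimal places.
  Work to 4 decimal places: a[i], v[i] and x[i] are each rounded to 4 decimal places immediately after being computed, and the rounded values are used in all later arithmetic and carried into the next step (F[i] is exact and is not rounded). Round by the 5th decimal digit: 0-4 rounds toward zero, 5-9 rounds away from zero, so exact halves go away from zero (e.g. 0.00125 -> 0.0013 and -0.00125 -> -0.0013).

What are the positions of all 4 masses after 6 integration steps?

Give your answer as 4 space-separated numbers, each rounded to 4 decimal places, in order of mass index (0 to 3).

Step 0: x=[3.0000 10.0000 16.0000 21.0000] v=[0.0000 0.0000 0.0000 0.0000]
Step 1: x=[3.0400 9.9900 15.9900 21.0000] v=[0.4000 -0.1000 -0.1000 0.0000]
Step 2: x=[3.1191 9.9705 15.9701 21.0000] v=[0.7910 -0.1950 -0.1990 -0.0005]
Step 3: x=[3.2355 9.9425 15.9405 20.9998] v=[1.1642 -0.2802 -0.2960 -0.0020]
Step 4: x=[3.3866 9.9074 15.9015 20.9993] v=[1.5114 -0.3511 -0.3899 -0.0050]
Step 5: x=[3.5691 9.8670 15.8536 20.9983] v=[1.8248 -0.4038 -0.4795 -0.0099]
Step 6: x=[3.7789 9.8235 15.7972 20.9966] v=[2.0977 -0.4349 -0.5637 -0.0171]

Answer: 3.7789 9.8235 15.7972 20.9966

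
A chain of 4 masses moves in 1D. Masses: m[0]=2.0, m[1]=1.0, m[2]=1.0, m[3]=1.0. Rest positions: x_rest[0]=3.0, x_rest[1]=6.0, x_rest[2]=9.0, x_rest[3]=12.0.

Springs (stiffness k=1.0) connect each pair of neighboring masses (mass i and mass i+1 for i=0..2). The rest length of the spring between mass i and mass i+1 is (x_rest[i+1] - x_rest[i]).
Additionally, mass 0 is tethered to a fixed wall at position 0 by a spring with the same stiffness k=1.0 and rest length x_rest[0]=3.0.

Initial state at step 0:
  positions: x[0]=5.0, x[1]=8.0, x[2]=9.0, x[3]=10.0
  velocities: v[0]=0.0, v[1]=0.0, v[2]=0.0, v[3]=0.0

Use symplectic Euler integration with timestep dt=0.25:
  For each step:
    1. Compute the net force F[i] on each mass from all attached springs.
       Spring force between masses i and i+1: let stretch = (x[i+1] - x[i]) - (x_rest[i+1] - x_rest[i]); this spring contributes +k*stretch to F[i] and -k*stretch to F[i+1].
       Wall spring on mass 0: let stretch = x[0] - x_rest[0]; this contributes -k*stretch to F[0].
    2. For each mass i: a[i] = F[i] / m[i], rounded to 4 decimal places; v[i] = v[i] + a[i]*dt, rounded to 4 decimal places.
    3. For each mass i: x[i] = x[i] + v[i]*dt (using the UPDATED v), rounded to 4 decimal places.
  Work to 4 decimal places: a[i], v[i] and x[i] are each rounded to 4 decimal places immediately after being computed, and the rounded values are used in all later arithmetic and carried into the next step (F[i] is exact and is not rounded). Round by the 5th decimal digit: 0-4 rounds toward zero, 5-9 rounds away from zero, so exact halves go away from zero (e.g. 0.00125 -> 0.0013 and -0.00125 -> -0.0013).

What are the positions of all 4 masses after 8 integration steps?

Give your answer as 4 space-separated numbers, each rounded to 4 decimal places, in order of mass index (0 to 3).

Answer: 2.8881 5.3836 9.0741 13.0764

Derivation:
Step 0: x=[5.0000 8.0000 9.0000 10.0000] v=[0.0000 0.0000 0.0000 0.0000]
Step 1: x=[4.9375 7.8750 9.0000 10.1250] v=[-0.2500 -0.5000 0.0000 0.5000]
Step 2: x=[4.8125 7.6367 9.0000 10.3672] v=[-0.5000 -0.9531 0.0000 0.9688]
Step 3: x=[4.6254 7.3071 9.0003 10.7115] v=[-0.7486 -1.3183 0.0010 1.3770]
Step 4: x=[4.3775 6.9158 9.0017 11.1363] v=[-0.9916 -1.5654 0.0055 1.6992]
Step 5: x=[4.0721 6.4962 9.0061 11.6152] v=[-1.2215 -1.6785 0.0177 1.9156]
Step 6: x=[3.7152 6.0819 9.0167 12.1185] v=[-1.4275 -1.6571 0.0425 2.0133]
Step 7: x=[3.3162 5.7031 9.0378 12.6155] v=[-1.5961 -1.5151 0.0843 1.9879]
Step 8: x=[2.8881 5.3836 9.0741 13.0764] v=[-1.7123 -1.2782 0.1451 1.8435]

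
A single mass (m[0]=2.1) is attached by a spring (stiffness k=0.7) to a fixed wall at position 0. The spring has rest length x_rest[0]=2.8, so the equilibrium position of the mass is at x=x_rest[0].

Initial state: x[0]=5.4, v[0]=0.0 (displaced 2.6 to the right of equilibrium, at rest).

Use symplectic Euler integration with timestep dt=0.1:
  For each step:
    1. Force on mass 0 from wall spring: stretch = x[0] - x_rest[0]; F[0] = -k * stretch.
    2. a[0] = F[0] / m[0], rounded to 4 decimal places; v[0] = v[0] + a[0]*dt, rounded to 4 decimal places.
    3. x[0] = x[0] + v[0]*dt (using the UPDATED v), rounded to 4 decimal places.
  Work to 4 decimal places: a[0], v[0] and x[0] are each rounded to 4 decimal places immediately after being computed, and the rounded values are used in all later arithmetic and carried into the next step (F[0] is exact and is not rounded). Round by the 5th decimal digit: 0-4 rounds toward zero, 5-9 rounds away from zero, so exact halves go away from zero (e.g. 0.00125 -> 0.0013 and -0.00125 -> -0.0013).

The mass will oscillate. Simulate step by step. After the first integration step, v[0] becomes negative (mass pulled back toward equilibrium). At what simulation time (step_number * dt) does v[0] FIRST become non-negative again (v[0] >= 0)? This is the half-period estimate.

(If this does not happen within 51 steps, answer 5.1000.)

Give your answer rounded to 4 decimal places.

Answer: 5.1000

Derivation:
Step 0: x=[5.4000] v=[0.0000]
Step 1: x=[5.3913] v=[-0.0867]
Step 2: x=[5.3740] v=[-0.1731]
Step 3: x=[5.3481] v=[-0.2589]
Step 4: x=[5.3137] v=[-0.3438]
Step 5: x=[5.2709] v=[-0.4276]
Step 6: x=[5.2199] v=[-0.5100]
Step 7: x=[5.1608] v=[-0.5907]
Step 8: x=[5.0939] v=[-0.6694]
Step 9: x=[5.0193] v=[-0.7459]
Step 10: x=[4.9373] v=[-0.8199]
Step 11: x=[4.8482] v=[-0.8911]
Step 12: x=[4.7523] v=[-0.9594]
Step 13: x=[4.6499] v=[-1.0245]
Step 14: x=[4.5413] v=[-1.0862]
Step 15: x=[4.4269] v=[-1.1442]
Step 16: x=[4.3071] v=[-1.1984]
Step 17: x=[4.1822] v=[-1.2486]
Step 18: x=[4.0527] v=[-1.2947]
Step 19: x=[3.9191] v=[-1.3365]
Step 20: x=[3.7817] v=[-1.3738]
Step 21: x=[3.6411] v=[-1.4065]
Step 22: x=[3.4977] v=[-1.4345]
Step 23: x=[3.3519] v=[-1.4578]
Step 24: x=[3.2043] v=[-1.4762]
Step 25: x=[3.0553] v=[-1.4897]
Step 26: x=[2.9055] v=[-1.4982]
Step 27: x=[2.7553] v=[-1.5017]
Step 28: x=[2.6053] v=[-1.5002]
Step 29: x=[2.4559] v=[-1.4937]
Step 30: x=[2.3077] v=[-1.4822]
Step 31: x=[2.1611] v=[-1.4658]
Step 32: x=[2.0167] v=[-1.4445]
Step 33: x=[1.8749] v=[-1.4184]
Step 34: x=[1.7361] v=[-1.3876]
Step 35: x=[1.6009] v=[-1.3521]
Step 36: x=[1.4697] v=[-1.3121]
Step 37: x=[1.3429] v=[-1.2678]
Step 38: x=[1.2210] v=[-1.2192]
Step 39: x=[1.1043] v=[-1.1666]
Step 40: x=[0.9933] v=[-1.1101]
Step 41: x=[0.8883] v=[-1.0499]
Step 42: x=[0.7897] v=[-0.9862]
Step 43: x=[0.6978] v=[-0.9192]
Step 44: x=[0.6129] v=[-0.8491]
Step 45: x=[0.5353] v=[-0.7762]
Step 46: x=[0.4652] v=[-0.7007]
Step 47: x=[0.4029] v=[-0.6229]
Step 48: x=[0.3486] v=[-0.5430]
Step 49: x=[0.3025] v=[-0.4613]
Step 50: x=[0.2647] v=[-0.3781]
Step 51: x=[0.2353] v=[-0.2936]
v[0] did not become non-negative within 51 steps; using fallback time=5.1000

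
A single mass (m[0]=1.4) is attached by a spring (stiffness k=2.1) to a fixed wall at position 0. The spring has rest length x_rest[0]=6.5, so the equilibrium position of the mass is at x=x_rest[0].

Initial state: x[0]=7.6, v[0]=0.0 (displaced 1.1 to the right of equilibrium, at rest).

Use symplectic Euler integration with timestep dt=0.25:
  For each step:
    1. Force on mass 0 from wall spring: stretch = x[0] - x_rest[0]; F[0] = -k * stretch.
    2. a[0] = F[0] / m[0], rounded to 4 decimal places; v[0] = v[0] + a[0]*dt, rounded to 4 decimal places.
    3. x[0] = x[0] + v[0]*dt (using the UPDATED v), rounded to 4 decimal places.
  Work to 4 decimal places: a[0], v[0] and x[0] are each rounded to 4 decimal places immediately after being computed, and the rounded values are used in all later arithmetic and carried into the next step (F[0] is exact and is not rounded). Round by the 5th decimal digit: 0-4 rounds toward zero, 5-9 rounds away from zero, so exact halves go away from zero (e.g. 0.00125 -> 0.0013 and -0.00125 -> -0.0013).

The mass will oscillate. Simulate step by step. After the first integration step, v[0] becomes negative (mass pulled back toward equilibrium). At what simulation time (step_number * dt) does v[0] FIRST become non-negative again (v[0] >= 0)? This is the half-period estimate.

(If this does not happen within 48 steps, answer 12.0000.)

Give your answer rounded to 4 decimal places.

Step 0: x=[7.6000] v=[0.0000]
Step 1: x=[7.4969] v=[-0.4125]
Step 2: x=[7.3003] v=[-0.7864]
Step 3: x=[7.0287] v=[-1.0865]
Step 4: x=[6.7075] v=[-1.2848]
Step 5: x=[6.3669] v=[-1.3626]
Step 6: x=[6.0387] v=[-1.3127]
Step 7: x=[5.7538] v=[-1.1397]
Step 8: x=[5.5388] v=[-0.8599]
Step 9: x=[5.4139] v=[-0.4995]
Step 10: x=[5.3909] v=[-0.0922]
Step 11: x=[5.4718] v=[0.3237]
First v>=0 after going negative at step 11, time=2.7500

Answer: 2.7500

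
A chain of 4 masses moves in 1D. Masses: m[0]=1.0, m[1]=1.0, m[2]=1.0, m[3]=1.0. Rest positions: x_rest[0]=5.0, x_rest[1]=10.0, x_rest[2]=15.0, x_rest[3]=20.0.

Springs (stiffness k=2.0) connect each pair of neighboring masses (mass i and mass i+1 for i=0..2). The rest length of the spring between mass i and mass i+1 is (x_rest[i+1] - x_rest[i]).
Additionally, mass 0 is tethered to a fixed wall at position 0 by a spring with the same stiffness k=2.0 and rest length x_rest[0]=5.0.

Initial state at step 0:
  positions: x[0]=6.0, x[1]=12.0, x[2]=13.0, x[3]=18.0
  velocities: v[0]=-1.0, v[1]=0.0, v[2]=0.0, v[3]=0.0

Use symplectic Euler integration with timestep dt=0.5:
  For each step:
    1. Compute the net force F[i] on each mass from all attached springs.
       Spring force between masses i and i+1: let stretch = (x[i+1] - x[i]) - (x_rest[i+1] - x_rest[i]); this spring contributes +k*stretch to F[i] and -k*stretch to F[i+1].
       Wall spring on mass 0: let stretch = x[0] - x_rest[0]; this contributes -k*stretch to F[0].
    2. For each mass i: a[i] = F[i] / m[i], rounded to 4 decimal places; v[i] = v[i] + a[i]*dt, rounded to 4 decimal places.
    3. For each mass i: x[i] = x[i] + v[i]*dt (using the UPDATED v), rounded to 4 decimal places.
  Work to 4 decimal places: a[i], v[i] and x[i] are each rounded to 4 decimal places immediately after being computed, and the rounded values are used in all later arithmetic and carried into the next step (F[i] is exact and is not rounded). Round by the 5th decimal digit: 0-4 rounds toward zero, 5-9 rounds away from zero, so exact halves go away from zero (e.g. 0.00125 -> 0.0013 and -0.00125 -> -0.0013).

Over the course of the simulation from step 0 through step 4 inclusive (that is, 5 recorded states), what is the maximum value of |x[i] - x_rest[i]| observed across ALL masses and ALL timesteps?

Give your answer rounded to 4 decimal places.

Step 0: x=[6.0000 12.0000 13.0000 18.0000] v=[-1.0000 0.0000 0.0000 0.0000]
Step 1: x=[5.5000 9.5000 15.0000 18.0000] v=[-1.0000 -5.0000 4.0000 0.0000]
Step 2: x=[4.2500 7.7500 15.7500 19.0000] v=[-2.5000 -3.5000 1.5000 2.0000]
Step 3: x=[2.6250 8.2500 14.1250 20.8750] v=[-3.2500 1.0000 -3.2500 3.7500]
Step 4: x=[2.5000 8.8750 12.9375 21.8750] v=[-0.2500 1.2500 -2.3750 2.0000]
Max displacement = 2.5000

Answer: 2.5000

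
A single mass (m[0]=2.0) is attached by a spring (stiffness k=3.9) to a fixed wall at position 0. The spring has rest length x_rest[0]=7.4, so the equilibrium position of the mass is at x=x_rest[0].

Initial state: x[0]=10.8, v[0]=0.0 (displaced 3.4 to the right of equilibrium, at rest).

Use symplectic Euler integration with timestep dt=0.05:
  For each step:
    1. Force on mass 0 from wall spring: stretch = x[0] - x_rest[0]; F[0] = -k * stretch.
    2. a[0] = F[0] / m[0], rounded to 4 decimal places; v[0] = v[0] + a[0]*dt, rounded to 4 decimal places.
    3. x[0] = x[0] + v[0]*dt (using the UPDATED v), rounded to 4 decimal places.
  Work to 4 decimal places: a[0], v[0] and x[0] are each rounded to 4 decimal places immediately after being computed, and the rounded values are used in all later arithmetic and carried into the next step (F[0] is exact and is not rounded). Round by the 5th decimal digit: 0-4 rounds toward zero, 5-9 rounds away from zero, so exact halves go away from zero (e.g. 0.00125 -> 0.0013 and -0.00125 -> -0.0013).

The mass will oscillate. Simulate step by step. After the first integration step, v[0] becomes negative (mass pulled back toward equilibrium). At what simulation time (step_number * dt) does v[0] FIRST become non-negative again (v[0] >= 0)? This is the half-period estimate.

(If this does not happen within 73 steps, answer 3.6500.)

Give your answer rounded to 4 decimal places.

Answer: 2.2500

Derivation:
Step 0: x=[10.8000] v=[0.0000]
Step 1: x=[10.7834] v=[-0.3315]
Step 2: x=[10.7503] v=[-0.6614]
Step 3: x=[10.7009] v=[-0.9881]
Step 4: x=[10.6354] v=[-1.3099]
Step 5: x=[10.5541] v=[-1.6254]
Step 6: x=[10.4575] v=[-1.9329]
Step 7: x=[10.3460] v=[-2.2310]
Step 8: x=[10.2201] v=[-2.5182]
Step 9: x=[10.0804] v=[-2.7932]
Step 10: x=[9.9277] v=[-3.0545]
Step 11: x=[9.7627] v=[-3.3010]
Step 12: x=[9.5861] v=[-3.5314]
Step 13: x=[9.3989] v=[-3.7445]
Step 14: x=[9.2019] v=[-3.9394]
Step 15: x=[8.9961] v=[-4.1151]
Step 16: x=[8.7826] v=[-4.2707]
Step 17: x=[8.5623] v=[-4.4055]
Step 18: x=[8.3364] v=[-4.5188]
Step 19: x=[8.1059] v=[-4.6101]
Step 20: x=[7.8720] v=[-4.6789]
Step 21: x=[7.6358] v=[-4.7249]
Step 22: x=[7.3984] v=[-4.7479]
Step 23: x=[7.1610] v=[-4.7477]
Step 24: x=[6.9248] v=[-4.7244]
Step 25: x=[6.6909] v=[-4.6781]
Step 26: x=[6.4605] v=[-4.6090]
Step 27: x=[6.2346] v=[-4.5174]
Step 28: x=[6.0144] v=[-4.4038]
Step 29: x=[5.8010] v=[-4.2687]
Step 30: x=[5.5954] v=[-4.1128]
Step 31: x=[5.3986] v=[-3.9369]
Step 32: x=[5.2115] v=[-3.7418]
Step 33: x=[5.0351] v=[-3.5284]
Step 34: x=[4.8702] v=[-3.2978]
Step 35: x=[4.7176] v=[-3.0511]
Step 36: x=[4.5781] v=[-2.7896]
Step 37: x=[4.4524] v=[-2.5145]
Step 38: x=[4.3410] v=[-2.2271]
Step 39: x=[4.2446] v=[-1.9288]
Step 40: x=[4.1635] v=[-1.6212]
Step 41: x=[4.0982] v=[-1.3056]
Step 42: x=[4.0490] v=[-0.9837]
Step 43: x=[4.0162] v=[-0.6570]
Step 44: x=[3.9998] v=[-0.3271]
Step 45: x=[4.0000] v=[0.0044]
First v>=0 after going negative at step 45, time=2.2500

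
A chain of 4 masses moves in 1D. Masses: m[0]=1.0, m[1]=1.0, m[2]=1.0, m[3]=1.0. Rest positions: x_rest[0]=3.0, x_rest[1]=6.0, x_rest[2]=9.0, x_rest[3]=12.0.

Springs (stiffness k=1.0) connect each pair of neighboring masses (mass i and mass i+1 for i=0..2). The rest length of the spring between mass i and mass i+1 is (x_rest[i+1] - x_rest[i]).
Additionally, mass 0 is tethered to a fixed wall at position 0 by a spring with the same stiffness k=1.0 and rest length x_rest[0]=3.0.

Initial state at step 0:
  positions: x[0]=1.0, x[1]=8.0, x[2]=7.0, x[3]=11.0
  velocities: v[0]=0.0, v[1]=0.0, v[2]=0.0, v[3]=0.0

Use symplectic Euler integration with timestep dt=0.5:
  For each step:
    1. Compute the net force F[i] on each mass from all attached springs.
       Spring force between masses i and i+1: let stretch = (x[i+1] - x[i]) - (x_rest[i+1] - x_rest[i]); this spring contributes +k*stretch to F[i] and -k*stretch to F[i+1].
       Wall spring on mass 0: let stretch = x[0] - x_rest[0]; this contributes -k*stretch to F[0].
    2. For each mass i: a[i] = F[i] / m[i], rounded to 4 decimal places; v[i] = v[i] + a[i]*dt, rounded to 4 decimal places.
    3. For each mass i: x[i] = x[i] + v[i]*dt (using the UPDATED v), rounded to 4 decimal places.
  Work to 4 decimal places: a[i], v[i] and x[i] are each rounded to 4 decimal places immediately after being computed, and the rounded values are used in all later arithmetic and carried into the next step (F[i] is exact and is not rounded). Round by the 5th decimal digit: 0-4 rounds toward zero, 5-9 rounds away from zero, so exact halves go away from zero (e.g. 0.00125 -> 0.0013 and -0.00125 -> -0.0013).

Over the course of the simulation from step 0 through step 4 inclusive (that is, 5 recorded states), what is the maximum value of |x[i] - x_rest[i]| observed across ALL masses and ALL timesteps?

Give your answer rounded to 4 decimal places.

Step 0: x=[1.0000 8.0000 7.0000 11.0000] v=[0.0000 0.0000 0.0000 0.0000]
Step 1: x=[2.5000 6.0000 8.2500 10.7500] v=[3.0000 -4.0000 2.5000 -0.5000]
Step 2: x=[4.2500 3.6875 9.5625 10.6250] v=[3.5000 -4.6250 2.6250 -0.2500]
Step 3: x=[4.7969 2.9844 9.6719 10.9844] v=[1.0938 -1.4063 0.2188 0.7188]
Step 4: x=[3.6915 4.4063 8.4376 11.7657] v=[-2.2109 2.8437 -2.4687 1.5626]
Max displacement = 3.0156

Answer: 3.0156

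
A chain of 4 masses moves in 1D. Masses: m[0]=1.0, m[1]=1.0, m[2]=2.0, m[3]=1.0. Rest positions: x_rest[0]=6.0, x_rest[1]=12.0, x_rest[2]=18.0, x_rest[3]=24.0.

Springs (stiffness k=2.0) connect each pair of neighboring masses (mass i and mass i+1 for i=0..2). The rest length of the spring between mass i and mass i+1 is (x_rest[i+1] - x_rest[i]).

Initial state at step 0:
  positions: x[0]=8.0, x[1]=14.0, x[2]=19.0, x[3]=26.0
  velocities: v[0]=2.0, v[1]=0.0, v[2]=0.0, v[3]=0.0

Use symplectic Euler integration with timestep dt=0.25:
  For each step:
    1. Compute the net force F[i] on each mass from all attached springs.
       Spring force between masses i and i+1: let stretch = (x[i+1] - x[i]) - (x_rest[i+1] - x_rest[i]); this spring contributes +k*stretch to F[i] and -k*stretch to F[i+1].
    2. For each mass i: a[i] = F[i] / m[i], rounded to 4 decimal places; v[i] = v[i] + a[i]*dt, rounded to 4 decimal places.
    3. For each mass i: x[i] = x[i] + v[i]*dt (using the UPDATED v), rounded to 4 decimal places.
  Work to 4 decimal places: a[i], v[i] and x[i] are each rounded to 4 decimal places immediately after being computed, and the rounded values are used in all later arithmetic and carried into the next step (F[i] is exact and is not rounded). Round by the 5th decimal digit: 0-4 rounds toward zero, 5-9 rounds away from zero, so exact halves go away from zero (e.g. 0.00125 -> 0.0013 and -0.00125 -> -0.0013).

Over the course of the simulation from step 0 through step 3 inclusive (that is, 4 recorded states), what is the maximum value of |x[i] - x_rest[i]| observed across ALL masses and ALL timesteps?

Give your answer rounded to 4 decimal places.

Step 0: x=[8.0000 14.0000 19.0000 26.0000] v=[2.0000 0.0000 0.0000 0.0000]
Step 1: x=[8.5000 13.8750 19.1250 25.8750] v=[2.0000 -0.5000 0.5000 -0.5000]
Step 2: x=[8.9219 13.7344 19.3438 25.6563] v=[1.6875 -0.5625 0.8750 -0.8750]
Step 3: x=[9.1954 13.6934 19.6065 25.3985] v=[1.0938 -0.1641 1.0508 -1.0313]
Max displacement = 3.1954

Answer: 3.1954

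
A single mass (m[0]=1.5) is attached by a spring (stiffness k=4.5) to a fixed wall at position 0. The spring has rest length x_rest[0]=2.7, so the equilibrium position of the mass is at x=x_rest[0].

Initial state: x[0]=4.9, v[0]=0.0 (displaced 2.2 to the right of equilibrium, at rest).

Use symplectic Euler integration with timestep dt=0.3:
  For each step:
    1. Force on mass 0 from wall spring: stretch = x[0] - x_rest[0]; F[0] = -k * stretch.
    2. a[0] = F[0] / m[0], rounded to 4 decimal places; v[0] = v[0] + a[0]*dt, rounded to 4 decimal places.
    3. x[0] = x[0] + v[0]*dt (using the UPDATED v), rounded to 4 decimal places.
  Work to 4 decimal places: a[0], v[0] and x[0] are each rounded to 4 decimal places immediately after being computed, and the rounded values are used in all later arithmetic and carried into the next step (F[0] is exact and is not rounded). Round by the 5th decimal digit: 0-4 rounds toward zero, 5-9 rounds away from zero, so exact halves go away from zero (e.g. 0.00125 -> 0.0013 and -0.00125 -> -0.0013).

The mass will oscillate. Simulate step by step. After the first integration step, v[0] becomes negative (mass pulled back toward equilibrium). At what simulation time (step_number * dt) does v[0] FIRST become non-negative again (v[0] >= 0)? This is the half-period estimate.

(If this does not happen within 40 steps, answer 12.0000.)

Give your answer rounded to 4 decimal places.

Step 0: x=[4.9000] v=[0.0000]
Step 1: x=[4.3060] v=[-1.9800]
Step 2: x=[3.2784] v=[-3.4254]
Step 3: x=[2.0946] v=[-3.9460]
Step 4: x=[1.0743] v=[-3.4011]
Step 5: x=[0.4929] v=[-1.9380]
Step 6: x=[0.5074] v=[0.0484]
First v>=0 after going negative at step 6, time=1.8000

Answer: 1.8000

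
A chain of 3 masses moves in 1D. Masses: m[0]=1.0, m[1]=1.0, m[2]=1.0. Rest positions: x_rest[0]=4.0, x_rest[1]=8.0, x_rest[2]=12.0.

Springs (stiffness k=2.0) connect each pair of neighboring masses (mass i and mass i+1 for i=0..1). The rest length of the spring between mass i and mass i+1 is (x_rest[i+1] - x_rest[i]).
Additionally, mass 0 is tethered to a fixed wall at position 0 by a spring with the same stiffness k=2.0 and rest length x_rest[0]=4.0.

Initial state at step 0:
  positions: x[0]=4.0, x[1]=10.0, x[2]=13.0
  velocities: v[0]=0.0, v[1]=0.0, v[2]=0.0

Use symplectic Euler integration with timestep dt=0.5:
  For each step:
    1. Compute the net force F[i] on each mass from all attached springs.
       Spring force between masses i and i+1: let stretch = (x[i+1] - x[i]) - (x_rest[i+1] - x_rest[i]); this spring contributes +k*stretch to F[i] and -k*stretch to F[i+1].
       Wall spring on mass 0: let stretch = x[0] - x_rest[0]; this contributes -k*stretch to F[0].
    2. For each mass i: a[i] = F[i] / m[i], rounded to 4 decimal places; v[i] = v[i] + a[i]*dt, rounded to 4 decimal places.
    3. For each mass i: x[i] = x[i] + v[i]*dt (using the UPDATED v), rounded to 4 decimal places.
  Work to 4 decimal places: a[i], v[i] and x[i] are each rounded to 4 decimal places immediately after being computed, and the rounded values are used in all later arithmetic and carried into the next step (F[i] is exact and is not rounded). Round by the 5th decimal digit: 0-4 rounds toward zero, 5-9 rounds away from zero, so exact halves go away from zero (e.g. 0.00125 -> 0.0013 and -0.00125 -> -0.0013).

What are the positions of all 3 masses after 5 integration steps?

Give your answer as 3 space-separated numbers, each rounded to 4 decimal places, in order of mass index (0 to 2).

Step 0: x=[4.0000 10.0000 13.0000] v=[0.0000 0.0000 0.0000]
Step 1: x=[5.0000 8.5000 13.5000] v=[2.0000 -3.0000 1.0000]
Step 2: x=[5.2500 7.7500 13.5000] v=[0.5000 -1.5000 0.0000]
Step 3: x=[4.1250 8.6250 12.6250] v=[-2.2500 1.7500 -1.7500]
Step 4: x=[3.1875 9.2500 11.7500] v=[-1.8750 1.2500 -1.7500]
Step 5: x=[3.6875 8.0938 11.6250] v=[1.0000 -2.3125 -0.2500]

Answer: 3.6875 8.0938 11.6250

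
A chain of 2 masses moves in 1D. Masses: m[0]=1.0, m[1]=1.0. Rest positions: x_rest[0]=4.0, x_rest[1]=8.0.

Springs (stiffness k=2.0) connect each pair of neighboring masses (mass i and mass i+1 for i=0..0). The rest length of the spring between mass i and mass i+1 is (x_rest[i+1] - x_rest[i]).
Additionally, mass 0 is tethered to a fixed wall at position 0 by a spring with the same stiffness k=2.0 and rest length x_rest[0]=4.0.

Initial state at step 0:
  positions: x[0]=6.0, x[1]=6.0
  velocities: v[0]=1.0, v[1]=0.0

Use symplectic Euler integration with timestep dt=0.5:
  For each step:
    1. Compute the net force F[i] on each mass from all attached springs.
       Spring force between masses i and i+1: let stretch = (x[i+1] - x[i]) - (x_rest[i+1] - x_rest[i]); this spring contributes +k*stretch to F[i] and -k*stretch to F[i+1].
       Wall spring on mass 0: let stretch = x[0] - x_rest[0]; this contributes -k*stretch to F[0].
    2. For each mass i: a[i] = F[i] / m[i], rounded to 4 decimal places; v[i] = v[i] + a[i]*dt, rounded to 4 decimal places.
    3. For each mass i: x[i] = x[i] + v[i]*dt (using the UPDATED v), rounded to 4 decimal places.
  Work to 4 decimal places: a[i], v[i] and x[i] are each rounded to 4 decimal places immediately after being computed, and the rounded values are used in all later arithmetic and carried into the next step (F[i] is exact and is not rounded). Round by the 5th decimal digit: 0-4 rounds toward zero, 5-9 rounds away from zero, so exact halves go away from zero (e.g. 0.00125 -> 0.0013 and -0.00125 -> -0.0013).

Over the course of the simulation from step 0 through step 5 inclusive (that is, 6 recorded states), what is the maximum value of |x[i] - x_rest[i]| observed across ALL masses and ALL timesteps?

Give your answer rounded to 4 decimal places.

Answer: 3.0625

Derivation:
Step 0: x=[6.0000 6.0000] v=[1.0000 0.0000]
Step 1: x=[3.5000 8.0000] v=[-5.0000 4.0000]
Step 2: x=[1.5000 9.7500] v=[-4.0000 3.5000]
Step 3: x=[2.8750 9.3750] v=[2.7500 -0.7500]
Step 4: x=[6.0625 7.7500] v=[6.3750 -3.2500]
Step 5: x=[7.0625 7.2813] v=[2.0000 -0.9375]
Max displacement = 3.0625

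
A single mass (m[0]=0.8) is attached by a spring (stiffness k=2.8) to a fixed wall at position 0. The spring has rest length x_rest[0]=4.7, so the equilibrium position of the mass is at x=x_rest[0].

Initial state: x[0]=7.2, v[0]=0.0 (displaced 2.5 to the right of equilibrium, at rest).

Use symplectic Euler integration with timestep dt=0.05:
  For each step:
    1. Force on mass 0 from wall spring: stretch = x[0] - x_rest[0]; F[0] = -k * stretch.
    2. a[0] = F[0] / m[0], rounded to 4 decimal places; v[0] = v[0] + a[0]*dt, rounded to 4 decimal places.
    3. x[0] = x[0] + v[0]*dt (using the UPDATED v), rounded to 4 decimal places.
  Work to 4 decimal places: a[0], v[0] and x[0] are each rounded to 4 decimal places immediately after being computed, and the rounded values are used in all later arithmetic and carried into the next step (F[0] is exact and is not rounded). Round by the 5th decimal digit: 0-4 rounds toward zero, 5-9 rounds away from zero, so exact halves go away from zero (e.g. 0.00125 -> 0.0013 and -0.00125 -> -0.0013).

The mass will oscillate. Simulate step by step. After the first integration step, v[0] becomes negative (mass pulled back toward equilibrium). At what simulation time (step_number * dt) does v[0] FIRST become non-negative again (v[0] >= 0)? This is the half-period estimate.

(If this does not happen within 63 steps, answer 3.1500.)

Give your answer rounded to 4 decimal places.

Answer: 1.7000

Derivation:
Step 0: x=[7.2000] v=[0.0000]
Step 1: x=[7.1781] v=[-0.4375]
Step 2: x=[7.1345] v=[-0.8712]
Step 3: x=[7.0696] v=[-1.2972]
Step 4: x=[6.9840] v=[-1.7119]
Step 5: x=[6.8784] v=[-2.1116]
Step 6: x=[6.7538] v=[-2.4928]
Step 7: x=[6.6112] v=[-2.8522]
Step 8: x=[6.4519] v=[-3.1867]
Step 9: x=[6.2772] v=[-3.4933]
Step 10: x=[6.0887] v=[-3.7693]
Step 11: x=[5.8881] v=[-4.0123]
Step 12: x=[5.6771] v=[-4.2202]
Step 13: x=[5.4575] v=[-4.3912]
Step 14: x=[5.2313] v=[-4.5238]
Step 15: x=[5.0005] v=[-4.6168]
Step 16: x=[4.7670] v=[-4.6694]
Step 17: x=[4.5329] v=[-4.6811]
Step 18: x=[4.3003] v=[-4.6519]
Step 19: x=[4.0712] v=[-4.5820]
Step 20: x=[3.8476] v=[-4.4720]
Step 21: x=[3.6315] v=[-4.3228]
Step 22: x=[3.4247] v=[-4.1358]
Step 23: x=[3.2291] v=[-3.9126]
Step 24: x=[3.0463] v=[-3.6552]
Step 25: x=[2.8780] v=[-3.3658]
Step 26: x=[2.7257] v=[-3.0470]
Step 27: x=[2.5906] v=[-2.7015]
Step 28: x=[2.4740] v=[-2.3324]
Step 29: x=[2.3769] v=[-1.9429]
Step 30: x=[2.3001] v=[-1.5364]
Step 31: x=[2.2443] v=[-1.1164]
Step 32: x=[2.2100] v=[-0.6867]
Step 33: x=[2.1975] v=[-0.2510]
Step 34: x=[2.2068] v=[0.1869]
First v>=0 after going negative at step 34, time=1.7000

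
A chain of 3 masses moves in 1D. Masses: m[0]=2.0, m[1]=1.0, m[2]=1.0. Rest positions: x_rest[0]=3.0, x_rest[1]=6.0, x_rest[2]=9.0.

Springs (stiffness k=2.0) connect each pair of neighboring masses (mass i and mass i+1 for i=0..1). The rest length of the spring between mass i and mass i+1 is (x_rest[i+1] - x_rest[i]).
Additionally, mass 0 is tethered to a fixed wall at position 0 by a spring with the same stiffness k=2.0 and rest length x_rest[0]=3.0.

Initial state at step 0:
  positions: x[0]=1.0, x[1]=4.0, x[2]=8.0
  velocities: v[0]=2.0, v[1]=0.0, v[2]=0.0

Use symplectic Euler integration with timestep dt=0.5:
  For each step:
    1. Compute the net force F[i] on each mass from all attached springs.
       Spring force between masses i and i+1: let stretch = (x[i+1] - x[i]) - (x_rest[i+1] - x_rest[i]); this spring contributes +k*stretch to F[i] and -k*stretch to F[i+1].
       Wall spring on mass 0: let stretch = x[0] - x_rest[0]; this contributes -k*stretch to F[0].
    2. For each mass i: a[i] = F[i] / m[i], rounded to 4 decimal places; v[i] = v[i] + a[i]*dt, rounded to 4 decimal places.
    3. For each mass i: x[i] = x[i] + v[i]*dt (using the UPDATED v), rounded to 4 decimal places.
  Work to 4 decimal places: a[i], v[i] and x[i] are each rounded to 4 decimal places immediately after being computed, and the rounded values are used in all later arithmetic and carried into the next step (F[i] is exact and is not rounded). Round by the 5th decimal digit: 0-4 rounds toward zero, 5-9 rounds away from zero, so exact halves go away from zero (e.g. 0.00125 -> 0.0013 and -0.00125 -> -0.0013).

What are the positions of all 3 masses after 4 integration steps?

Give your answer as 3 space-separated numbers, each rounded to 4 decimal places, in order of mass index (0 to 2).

Answer: 4.7657 6.9063 8.5938

Derivation:
Step 0: x=[1.0000 4.0000 8.0000] v=[2.0000 0.0000 0.0000]
Step 1: x=[2.5000 4.5000 7.5000] v=[3.0000 1.0000 -1.0000]
Step 2: x=[3.8750 5.5000 7.0000] v=[2.7500 2.0000 -1.0000]
Step 3: x=[4.6875 6.4375 7.2500] v=[1.6250 1.8750 0.5000]
Step 4: x=[4.7657 6.9063 8.5938] v=[0.1563 0.9375 2.6875]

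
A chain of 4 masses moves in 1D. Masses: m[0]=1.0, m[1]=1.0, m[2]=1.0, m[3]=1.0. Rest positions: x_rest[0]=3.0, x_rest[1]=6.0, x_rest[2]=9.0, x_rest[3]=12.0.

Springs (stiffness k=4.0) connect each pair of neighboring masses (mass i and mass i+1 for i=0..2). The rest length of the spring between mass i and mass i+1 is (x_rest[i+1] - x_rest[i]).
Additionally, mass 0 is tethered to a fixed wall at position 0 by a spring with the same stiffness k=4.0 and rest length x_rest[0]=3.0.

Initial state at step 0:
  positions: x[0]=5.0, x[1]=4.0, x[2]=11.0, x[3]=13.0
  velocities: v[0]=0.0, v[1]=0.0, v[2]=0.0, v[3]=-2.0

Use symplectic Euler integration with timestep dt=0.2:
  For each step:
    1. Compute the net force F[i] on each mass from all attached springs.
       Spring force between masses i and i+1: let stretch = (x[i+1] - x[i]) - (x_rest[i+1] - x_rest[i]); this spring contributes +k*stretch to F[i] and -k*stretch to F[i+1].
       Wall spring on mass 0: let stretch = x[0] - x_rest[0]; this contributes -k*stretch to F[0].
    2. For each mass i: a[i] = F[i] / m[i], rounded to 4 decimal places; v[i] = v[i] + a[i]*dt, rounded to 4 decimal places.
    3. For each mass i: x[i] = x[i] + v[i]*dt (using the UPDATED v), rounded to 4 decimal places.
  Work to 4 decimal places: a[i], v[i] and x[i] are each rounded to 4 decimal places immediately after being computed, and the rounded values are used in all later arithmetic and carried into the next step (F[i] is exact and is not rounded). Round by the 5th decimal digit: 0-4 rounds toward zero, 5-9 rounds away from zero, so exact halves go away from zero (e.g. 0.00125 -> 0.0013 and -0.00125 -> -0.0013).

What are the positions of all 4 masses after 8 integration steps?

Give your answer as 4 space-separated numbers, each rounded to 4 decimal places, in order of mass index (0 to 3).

Answer: 4.9901 3.4934 9.6692 10.5848

Derivation:
Step 0: x=[5.0000 4.0000 11.0000 13.0000] v=[0.0000 0.0000 0.0000 -2.0000]
Step 1: x=[4.0400 5.2800 10.2000 12.7600] v=[-4.8000 6.4000 -4.0000 -1.2000]
Step 2: x=[2.6320 7.1488 9.0224 12.5904] v=[-7.0400 9.3440 -5.8880 -0.8480]
Step 3: x=[1.5256 8.5947 8.1159 12.3299] v=[-5.5322 7.2294 -4.5325 -1.3024]
Step 4: x=[1.3061 8.8329 7.9602 11.8752] v=[-1.0974 1.1911 -0.7783 -2.2736]
Step 5: x=[2.0819 7.7272 8.5706 11.2741] v=[3.8792 -5.5285 3.0519 -3.0056]
Step 6: x=[3.4279 5.8532 9.4786 10.7204] v=[6.7299 -9.3700 4.5400 -2.7684]
Step 7: x=[4.6135 4.1712 10.0052 10.4480] v=[5.9278 -8.4099 2.6331 -1.3618]
Step 8: x=[4.9901 3.4934 9.6692 10.5848] v=[1.8832 -3.3889 -1.6799 0.6840]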